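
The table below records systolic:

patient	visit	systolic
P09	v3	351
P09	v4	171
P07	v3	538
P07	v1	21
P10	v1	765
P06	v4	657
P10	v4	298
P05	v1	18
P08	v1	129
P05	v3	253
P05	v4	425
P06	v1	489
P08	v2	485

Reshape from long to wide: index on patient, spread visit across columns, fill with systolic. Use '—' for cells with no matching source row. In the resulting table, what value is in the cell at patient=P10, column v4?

298

The long row with patient=P10, visit=v4 has systolic=298.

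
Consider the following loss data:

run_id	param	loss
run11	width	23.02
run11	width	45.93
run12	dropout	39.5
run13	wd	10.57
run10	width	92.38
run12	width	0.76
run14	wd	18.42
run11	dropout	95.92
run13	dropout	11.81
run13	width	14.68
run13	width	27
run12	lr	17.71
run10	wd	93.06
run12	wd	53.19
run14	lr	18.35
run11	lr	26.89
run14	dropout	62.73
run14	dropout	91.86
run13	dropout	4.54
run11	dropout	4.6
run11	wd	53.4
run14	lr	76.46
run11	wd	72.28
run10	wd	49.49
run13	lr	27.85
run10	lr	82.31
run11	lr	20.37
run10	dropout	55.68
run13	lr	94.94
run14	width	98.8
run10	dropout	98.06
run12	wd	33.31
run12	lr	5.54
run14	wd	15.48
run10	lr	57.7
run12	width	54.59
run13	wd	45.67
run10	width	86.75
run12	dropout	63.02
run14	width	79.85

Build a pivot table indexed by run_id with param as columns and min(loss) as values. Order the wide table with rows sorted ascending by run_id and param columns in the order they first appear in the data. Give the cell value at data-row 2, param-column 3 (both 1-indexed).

53.4

With rows sorted ascending by run_id, row 2 is run_id=run11. param columns in first-appearance order: width, dropout, wd, lr; column 3 is wd.
Long rows with run_id=run11, param=wd: min(53.4, 72.28) = 53.4.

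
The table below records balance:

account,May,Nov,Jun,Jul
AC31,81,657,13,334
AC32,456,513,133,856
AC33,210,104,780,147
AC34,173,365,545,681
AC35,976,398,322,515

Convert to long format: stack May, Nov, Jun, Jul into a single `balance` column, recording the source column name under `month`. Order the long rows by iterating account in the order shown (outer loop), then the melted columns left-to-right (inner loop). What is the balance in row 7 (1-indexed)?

20 rows total (5 × 4). Row 7: index ⌊(7-1)/4⌋ = 1 into account → AC32; (7-1) mod 4 = 2 into the melted columns → Jun.
So row 7 is (AC32, Jun, 133); balance = 133.

133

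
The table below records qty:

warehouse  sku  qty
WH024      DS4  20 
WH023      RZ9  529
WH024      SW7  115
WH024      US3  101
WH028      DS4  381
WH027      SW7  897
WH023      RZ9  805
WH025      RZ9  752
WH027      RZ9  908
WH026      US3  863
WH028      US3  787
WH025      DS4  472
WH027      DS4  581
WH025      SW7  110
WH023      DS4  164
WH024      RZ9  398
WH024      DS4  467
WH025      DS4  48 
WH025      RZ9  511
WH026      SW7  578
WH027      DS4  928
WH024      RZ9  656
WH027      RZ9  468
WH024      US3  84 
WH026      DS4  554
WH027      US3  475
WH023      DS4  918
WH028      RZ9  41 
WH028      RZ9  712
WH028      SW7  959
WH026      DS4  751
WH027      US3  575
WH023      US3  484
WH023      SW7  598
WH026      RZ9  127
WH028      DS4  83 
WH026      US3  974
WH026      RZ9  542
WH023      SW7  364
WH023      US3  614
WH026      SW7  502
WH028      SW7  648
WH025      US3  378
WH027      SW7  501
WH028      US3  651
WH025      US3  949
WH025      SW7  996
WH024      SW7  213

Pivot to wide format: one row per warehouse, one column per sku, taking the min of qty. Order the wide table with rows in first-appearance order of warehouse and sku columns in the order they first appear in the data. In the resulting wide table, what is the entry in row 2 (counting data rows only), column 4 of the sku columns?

484

With rows in first-appearance order of warehouse, row 2 is warehouse=WH023. sku columns in first-appearance order: DS4, RZ9, SW7, US3; column 4 is US3.
Long rows with warehouse=WH023, sku=US3: min(484, 614) = 484.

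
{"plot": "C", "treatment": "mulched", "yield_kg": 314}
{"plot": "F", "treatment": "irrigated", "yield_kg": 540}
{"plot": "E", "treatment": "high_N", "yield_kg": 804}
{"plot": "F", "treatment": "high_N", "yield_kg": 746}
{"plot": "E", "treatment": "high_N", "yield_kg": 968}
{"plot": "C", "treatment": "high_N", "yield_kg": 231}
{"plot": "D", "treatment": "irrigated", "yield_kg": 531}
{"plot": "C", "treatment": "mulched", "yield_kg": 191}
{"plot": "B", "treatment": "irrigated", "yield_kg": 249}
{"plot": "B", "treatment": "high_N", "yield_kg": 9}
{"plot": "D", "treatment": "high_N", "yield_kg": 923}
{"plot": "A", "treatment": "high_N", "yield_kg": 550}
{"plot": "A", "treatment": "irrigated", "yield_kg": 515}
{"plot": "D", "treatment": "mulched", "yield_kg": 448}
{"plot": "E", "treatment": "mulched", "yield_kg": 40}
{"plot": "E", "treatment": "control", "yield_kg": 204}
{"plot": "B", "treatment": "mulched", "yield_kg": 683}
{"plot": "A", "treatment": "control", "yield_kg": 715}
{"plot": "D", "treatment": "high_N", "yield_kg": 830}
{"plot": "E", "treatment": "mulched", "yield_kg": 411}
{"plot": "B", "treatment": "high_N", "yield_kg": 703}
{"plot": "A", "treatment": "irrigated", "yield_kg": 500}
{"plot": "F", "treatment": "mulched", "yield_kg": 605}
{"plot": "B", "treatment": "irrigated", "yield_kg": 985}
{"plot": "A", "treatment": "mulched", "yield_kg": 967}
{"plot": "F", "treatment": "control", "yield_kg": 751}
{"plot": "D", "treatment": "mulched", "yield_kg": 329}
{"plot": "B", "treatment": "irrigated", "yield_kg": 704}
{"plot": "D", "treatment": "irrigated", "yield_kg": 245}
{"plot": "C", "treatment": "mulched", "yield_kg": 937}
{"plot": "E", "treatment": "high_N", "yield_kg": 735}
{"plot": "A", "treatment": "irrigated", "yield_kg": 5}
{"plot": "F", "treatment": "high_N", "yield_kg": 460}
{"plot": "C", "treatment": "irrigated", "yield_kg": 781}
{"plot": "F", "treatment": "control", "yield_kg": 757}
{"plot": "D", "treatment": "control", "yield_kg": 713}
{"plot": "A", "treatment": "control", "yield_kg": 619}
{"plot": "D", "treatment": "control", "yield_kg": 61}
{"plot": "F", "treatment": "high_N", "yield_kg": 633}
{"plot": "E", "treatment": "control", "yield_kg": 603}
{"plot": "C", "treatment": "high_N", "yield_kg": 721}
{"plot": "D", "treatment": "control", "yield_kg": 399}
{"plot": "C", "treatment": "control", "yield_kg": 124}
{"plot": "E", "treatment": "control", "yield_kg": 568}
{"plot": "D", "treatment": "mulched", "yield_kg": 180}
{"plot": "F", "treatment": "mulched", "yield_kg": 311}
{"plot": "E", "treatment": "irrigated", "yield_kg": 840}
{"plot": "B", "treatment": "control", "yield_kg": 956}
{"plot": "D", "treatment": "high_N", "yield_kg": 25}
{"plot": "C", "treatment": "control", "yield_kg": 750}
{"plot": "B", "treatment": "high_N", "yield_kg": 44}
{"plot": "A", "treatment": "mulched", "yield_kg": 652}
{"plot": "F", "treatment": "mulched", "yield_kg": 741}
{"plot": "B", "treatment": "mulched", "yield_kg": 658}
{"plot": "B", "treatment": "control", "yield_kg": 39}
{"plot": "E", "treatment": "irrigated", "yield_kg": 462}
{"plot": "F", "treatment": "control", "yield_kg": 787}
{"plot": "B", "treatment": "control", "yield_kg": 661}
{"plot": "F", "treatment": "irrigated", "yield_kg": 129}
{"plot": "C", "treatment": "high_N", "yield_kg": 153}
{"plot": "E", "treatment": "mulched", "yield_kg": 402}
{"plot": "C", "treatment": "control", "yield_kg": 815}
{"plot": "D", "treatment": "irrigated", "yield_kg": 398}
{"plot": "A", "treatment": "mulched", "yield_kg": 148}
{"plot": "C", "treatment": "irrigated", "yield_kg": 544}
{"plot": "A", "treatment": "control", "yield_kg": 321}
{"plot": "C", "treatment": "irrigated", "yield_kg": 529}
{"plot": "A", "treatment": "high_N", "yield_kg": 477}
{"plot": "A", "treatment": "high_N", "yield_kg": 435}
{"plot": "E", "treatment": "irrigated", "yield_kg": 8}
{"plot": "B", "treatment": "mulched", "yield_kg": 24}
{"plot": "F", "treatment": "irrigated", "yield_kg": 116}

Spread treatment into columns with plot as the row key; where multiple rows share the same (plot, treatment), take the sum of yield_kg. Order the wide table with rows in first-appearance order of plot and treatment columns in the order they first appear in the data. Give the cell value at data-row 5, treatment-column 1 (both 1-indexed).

1365

With rows in first-appearance order of plot, row 5 is plot=B. treatment columns in first-appearance order: mulched, irrigated, high_N, control; column 1 is mulched.
Long rows with plot=B, treatment=mulched: 683 + 658 + 24 = 1365.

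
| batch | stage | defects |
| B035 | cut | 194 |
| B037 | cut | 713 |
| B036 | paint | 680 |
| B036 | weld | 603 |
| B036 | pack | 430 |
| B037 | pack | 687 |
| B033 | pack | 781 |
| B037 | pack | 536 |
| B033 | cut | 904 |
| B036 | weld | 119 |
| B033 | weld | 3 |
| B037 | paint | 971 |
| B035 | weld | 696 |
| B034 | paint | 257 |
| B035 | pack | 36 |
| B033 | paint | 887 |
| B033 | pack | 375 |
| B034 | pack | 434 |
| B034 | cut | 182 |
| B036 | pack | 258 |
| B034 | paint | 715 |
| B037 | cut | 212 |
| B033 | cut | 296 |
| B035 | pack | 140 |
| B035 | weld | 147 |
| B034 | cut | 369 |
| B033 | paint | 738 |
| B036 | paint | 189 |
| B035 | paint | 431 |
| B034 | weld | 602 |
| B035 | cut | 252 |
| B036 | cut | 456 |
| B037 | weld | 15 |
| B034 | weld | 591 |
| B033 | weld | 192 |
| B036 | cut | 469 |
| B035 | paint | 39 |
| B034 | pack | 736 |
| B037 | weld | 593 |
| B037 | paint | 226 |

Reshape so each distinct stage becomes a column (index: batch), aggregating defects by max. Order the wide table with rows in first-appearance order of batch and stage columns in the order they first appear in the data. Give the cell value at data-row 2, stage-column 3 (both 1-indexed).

With rows in first-appearance order of batch, row 2 is batch=B037. stage columns in first-appearance order: cut, paint, weld, pack; column 3 is weld.
Long rows with batch=B037, stage=weld: max(15, 593) = 593.

593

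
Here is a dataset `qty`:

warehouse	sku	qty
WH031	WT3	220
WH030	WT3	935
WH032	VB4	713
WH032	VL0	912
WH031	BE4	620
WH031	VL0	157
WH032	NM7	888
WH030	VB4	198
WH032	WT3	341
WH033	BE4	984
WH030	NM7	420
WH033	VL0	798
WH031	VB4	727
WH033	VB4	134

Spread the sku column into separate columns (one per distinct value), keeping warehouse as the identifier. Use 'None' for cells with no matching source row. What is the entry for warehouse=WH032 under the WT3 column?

The long row with warehouse=WH032, sku=WT3 has qty=341.

341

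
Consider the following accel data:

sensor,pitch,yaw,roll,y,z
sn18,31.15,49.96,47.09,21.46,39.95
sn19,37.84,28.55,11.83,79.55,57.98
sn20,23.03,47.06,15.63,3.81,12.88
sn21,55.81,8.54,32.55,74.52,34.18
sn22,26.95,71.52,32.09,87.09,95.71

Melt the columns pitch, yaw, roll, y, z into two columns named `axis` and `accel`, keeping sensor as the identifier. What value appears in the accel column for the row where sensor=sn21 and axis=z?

34.18

Unpivoting turns each (sensor, wide-column) pair into one long row.
The wide cell at row sn21, column z holds 34.18, so the long row (sn21, z) has accel=34.18.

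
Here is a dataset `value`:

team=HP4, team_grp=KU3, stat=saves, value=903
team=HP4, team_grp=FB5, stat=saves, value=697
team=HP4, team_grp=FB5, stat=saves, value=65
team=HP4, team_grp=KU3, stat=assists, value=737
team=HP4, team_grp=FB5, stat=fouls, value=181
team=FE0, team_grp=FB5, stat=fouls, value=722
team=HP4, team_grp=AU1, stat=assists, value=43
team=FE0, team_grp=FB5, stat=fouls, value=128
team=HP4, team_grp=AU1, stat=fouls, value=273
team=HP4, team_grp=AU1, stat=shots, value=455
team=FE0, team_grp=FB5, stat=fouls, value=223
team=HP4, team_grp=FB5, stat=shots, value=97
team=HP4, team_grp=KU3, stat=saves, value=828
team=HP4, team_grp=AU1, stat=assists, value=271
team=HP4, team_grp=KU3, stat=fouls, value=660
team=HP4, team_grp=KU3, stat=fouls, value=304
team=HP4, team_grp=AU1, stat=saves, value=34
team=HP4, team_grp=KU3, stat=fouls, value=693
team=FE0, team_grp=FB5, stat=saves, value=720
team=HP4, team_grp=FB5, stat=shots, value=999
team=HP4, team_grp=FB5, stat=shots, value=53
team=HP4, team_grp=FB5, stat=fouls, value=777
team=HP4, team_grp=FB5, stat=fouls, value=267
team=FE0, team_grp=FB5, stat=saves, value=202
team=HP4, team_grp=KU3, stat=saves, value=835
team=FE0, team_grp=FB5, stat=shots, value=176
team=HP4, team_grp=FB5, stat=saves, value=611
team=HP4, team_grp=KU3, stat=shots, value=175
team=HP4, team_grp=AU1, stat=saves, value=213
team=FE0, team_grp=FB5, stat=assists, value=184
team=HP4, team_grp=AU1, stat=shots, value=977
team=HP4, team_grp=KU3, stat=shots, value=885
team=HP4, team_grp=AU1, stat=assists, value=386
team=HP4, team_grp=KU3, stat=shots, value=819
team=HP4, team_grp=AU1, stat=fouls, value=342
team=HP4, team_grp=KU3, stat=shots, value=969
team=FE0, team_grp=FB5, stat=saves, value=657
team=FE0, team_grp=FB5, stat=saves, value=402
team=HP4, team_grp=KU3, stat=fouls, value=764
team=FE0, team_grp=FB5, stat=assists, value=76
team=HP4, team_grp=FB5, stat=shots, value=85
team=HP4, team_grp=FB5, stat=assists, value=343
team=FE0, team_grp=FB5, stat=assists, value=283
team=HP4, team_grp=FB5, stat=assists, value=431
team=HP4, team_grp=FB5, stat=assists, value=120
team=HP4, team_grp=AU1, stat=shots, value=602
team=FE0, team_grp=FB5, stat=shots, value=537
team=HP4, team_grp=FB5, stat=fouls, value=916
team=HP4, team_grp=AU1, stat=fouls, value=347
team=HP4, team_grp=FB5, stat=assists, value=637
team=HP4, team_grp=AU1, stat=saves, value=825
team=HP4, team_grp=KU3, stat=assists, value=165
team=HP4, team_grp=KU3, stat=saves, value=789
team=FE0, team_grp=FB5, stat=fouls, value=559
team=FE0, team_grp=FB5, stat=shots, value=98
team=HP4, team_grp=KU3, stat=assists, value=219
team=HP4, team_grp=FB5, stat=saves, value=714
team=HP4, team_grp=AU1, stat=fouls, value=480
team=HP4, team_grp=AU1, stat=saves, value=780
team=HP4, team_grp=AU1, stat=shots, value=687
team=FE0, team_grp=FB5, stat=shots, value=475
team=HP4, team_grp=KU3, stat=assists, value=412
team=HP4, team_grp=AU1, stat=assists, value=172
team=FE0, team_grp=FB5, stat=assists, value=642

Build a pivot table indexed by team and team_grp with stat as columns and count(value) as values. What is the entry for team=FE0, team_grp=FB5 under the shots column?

4

Rows with team=FE0, team_grp=FB5 and stat=shots: value values are 176, 537, 98, 475.
4 rows match — count = 4.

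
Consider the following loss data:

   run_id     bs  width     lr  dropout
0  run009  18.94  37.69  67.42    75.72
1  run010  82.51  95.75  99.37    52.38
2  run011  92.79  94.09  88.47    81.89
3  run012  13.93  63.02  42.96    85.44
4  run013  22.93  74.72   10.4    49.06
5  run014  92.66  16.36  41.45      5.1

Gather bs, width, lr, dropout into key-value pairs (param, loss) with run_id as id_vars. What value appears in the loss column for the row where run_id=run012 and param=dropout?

85.44

Unpivoting turns each (run_id, wide-column) pair into one long row.
The wide cell at row run012, column dropout holds 85.44, so the long row (run012, dropout) has loss=85.44.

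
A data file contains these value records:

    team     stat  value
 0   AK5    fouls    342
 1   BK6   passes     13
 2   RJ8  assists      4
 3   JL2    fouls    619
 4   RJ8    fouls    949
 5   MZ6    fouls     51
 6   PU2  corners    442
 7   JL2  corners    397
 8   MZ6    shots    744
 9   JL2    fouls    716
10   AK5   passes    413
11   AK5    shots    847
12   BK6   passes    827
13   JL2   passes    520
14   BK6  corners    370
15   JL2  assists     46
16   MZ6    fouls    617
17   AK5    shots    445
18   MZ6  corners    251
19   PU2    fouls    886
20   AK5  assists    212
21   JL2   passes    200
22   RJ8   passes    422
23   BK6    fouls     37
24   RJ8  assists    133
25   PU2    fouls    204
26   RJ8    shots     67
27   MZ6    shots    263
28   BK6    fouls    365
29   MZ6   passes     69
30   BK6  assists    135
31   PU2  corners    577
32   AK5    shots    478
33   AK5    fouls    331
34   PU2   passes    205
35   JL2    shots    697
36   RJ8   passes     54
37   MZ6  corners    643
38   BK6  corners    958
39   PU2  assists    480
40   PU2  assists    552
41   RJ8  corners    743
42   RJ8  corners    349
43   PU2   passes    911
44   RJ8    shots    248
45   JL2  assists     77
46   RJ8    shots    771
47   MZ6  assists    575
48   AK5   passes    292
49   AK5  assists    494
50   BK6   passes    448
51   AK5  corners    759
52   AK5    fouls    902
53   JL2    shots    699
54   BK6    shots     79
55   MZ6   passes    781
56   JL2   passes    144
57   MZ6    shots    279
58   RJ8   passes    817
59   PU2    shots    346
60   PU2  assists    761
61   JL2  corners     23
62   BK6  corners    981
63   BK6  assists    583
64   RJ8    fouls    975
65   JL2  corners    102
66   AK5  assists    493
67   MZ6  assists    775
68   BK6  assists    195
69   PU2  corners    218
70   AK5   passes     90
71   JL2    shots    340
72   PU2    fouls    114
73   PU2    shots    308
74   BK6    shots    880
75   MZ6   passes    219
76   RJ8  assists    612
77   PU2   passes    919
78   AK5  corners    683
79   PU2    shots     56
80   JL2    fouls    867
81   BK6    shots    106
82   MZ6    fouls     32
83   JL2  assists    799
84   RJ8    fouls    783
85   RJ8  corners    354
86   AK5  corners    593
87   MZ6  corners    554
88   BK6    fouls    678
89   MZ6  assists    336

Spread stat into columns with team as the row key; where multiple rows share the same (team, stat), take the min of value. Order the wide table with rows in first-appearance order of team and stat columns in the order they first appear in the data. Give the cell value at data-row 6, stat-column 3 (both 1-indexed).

480

With rows in first-appearance order of team, row 6 is team=PU2. stat columns in first-appearance order: fouls, passes, assists, corners, shots; column 3 is assists.
Long rows with team=PU2, stat=assists: min(480, 552, 761) = 480.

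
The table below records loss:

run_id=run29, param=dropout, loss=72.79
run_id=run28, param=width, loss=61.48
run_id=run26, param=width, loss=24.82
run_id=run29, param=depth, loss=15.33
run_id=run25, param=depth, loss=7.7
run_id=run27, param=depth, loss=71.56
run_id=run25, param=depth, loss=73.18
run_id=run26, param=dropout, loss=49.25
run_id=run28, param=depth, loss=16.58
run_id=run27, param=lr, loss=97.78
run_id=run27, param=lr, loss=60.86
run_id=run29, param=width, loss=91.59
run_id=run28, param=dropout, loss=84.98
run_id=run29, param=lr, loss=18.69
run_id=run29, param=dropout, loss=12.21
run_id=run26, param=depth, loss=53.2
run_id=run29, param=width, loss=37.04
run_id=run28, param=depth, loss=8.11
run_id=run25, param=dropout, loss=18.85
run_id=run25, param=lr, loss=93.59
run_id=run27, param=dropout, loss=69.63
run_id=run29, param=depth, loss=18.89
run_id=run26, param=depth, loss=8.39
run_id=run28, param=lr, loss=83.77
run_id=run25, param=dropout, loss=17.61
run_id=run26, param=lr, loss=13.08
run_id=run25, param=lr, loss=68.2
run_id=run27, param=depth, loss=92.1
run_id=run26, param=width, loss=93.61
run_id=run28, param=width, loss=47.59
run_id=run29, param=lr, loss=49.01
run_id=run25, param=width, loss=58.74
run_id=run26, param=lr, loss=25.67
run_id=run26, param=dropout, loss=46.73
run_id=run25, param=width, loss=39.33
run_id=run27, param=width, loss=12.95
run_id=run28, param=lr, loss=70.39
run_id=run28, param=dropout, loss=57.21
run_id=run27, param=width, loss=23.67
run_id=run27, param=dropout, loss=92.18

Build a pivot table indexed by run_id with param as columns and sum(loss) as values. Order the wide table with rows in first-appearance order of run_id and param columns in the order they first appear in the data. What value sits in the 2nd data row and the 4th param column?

With rows in first-appearance order of run_id, row 2 is run_id=run28. param columns in first-appearance order: dropout, width, depth, lr; column 4 is lr.
Long rows with run_id=run28, param=lr: 83.77 + 70.39 = 154.16.

154.16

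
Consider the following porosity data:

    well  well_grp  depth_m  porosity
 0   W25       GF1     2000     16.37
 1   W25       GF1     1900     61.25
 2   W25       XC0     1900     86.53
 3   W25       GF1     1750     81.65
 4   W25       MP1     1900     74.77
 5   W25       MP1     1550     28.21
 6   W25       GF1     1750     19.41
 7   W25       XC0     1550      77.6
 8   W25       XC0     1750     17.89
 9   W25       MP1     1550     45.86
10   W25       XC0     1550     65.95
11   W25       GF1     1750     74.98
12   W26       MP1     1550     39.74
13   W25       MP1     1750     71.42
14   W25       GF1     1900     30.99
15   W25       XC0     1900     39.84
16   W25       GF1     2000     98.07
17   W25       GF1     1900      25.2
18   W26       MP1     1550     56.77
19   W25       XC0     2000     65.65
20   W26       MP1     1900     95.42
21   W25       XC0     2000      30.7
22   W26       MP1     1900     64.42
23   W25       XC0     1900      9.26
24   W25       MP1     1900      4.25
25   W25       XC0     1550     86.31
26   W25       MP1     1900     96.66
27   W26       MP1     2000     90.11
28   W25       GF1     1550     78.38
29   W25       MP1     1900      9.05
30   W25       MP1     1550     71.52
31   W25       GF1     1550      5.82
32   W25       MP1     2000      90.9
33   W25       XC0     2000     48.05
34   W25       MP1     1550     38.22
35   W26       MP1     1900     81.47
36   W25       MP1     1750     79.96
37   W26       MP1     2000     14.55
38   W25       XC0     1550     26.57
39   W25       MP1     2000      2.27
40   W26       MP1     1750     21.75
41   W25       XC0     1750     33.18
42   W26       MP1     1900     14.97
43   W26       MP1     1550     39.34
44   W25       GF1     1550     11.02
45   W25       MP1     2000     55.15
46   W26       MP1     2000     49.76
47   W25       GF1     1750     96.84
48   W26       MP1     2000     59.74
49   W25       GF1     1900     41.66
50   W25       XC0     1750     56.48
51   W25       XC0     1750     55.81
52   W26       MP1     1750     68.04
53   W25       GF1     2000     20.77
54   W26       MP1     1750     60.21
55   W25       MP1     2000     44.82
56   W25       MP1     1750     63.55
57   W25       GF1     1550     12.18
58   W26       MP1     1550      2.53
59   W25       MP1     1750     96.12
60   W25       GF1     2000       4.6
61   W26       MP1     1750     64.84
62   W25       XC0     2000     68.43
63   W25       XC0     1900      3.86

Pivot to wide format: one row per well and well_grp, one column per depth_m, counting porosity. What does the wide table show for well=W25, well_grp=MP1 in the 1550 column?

Rows with well=W25, well_grp=MP1 and depth_m=1550: porosity values are 28.21, 45.86, 71.52, 38.22.
4 rows match — count = 4.

4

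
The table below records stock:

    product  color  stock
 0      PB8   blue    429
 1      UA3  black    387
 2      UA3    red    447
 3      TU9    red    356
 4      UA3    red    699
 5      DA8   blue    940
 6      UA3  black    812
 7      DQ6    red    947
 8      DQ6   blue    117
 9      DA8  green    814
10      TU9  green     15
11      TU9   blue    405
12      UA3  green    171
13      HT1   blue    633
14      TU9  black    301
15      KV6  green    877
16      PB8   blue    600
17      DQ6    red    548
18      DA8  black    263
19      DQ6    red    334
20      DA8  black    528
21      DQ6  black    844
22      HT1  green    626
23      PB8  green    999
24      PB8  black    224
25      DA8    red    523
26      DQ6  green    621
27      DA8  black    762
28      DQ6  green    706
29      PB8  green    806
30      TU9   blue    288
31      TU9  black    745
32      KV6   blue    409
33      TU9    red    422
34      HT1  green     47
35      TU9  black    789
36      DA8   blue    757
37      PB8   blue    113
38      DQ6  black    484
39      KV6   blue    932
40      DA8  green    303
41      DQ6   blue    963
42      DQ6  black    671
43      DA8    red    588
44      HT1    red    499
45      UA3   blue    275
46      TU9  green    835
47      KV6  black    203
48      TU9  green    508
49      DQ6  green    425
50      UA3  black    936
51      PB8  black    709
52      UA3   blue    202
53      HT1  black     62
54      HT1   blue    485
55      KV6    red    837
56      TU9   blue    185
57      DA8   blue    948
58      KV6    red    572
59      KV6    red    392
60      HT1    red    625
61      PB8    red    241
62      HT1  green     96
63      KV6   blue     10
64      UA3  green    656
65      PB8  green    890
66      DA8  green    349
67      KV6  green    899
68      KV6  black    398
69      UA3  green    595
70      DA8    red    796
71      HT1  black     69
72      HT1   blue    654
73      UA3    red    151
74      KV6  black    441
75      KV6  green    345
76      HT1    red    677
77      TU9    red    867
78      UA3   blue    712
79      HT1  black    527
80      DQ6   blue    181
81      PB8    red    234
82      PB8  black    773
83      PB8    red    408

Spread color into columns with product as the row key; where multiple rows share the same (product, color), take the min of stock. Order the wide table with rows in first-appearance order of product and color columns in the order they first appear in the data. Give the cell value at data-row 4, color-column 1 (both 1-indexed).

757

With rows in first-appearance order of product, row 4 is product=DA8. color columns in first-appearance order: blue, black, red, green; column 1 is blue.
Long rows with product=DA8, color=blue: min(940, 757, 948) = 757.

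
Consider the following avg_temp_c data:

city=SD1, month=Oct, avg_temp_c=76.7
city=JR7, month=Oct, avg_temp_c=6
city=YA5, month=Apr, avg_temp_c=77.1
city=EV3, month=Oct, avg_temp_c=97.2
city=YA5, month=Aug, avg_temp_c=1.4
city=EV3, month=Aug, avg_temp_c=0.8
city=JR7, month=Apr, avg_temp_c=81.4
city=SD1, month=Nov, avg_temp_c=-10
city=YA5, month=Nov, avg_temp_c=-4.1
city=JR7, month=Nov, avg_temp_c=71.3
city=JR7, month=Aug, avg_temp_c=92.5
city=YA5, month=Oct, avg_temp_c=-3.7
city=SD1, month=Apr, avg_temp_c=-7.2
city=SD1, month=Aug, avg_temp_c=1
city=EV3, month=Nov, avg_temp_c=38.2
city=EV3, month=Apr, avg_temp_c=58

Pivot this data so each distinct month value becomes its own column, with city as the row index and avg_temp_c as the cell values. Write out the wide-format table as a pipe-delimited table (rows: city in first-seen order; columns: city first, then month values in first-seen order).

| city | Oct | Apr | Aug | Nov |
| SD1 | 76.7 | -7.2 | 1 | -10 |
| JR7 | 6 | 81.4 | 92.5 | 71.3 |
| YA5 | -3.7 | 77.1 | 1.4 | -4.1 |
| EV3 | 97.2 | 58 | 0.8 | 38.2 |

Columns: city plus the 4 distinct month values (Oct, Apr, Aug, Nov).
For example, row SD1 column Oct takes avg_temp_c=76.7 from the long row (SD1, Oct).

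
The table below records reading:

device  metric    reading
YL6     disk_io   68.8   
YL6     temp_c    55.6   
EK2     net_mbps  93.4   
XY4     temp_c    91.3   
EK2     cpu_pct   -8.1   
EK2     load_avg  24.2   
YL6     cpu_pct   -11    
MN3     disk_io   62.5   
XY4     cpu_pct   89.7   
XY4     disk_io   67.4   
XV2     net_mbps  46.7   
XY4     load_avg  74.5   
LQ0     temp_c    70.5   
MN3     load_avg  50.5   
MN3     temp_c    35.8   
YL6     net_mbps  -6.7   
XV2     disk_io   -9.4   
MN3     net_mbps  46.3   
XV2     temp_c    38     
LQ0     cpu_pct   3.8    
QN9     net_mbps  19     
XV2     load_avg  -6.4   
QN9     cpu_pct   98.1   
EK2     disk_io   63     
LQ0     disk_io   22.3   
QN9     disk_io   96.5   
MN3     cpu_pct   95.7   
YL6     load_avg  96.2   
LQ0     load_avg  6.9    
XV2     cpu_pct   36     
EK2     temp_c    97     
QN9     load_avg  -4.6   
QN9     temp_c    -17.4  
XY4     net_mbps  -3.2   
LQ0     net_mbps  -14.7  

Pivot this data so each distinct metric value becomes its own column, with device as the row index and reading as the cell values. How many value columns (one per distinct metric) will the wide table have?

5 distinct metric values: cpu_pct, temp_c, disk_io, net_mbps, load_avg.

5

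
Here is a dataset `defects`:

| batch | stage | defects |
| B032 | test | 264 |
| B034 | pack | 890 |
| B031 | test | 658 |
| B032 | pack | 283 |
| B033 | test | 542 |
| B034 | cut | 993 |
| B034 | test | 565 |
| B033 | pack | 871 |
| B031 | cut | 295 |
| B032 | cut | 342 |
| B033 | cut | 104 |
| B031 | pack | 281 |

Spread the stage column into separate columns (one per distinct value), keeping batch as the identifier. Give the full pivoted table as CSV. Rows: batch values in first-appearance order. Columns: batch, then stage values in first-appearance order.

Columns: batch plus the 3 distinct stage values (test, pack, cut).
For example, row B032 column test takes defects=264 from the long row (B032, test).

batch,test,pack,cut
B032,264,283,342
B034,565,890,993
B031,658,281,295
B033,542,871,104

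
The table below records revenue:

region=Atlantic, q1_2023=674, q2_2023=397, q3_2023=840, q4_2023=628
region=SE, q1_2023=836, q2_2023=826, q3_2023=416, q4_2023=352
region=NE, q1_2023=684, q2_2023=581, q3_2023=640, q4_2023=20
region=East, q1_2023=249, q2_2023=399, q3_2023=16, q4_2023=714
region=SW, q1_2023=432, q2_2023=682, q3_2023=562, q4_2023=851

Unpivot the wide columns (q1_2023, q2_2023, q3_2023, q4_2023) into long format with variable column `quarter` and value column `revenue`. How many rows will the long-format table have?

20

5 region values × 4 melted columns = 20 rows.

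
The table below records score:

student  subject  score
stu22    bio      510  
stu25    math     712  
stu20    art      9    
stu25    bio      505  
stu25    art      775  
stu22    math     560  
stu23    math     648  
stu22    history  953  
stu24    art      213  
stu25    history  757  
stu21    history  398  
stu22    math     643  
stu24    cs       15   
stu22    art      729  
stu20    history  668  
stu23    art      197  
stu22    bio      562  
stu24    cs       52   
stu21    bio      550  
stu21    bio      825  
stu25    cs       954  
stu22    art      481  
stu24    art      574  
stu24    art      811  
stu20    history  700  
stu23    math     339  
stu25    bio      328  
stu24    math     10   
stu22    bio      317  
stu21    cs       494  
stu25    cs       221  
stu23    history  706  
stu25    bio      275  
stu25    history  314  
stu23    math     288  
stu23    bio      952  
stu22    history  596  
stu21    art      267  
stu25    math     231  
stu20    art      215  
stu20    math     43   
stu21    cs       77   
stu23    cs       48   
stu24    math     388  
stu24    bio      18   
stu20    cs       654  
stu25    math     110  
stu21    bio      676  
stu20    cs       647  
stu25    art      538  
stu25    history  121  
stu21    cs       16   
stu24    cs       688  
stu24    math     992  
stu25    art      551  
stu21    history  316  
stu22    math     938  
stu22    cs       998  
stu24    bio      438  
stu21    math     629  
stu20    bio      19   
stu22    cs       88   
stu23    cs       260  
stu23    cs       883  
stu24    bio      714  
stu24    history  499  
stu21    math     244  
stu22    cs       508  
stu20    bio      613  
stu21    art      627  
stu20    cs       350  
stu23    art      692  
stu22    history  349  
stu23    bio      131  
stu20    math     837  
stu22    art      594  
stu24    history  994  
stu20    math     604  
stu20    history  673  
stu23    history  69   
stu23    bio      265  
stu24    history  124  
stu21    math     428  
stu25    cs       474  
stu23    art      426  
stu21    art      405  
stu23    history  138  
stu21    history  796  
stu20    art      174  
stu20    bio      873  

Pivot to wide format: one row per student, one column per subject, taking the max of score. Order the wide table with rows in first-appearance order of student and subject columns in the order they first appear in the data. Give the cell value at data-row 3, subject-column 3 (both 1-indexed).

215

With rows in first-appearance order of student, row 3 is student=stu20. subject columns in first-appearance order: bio, math, art, history, cs; column 3 is art.
Long rows with student=stu20, subject=art: max(9, 215, 174) = 215.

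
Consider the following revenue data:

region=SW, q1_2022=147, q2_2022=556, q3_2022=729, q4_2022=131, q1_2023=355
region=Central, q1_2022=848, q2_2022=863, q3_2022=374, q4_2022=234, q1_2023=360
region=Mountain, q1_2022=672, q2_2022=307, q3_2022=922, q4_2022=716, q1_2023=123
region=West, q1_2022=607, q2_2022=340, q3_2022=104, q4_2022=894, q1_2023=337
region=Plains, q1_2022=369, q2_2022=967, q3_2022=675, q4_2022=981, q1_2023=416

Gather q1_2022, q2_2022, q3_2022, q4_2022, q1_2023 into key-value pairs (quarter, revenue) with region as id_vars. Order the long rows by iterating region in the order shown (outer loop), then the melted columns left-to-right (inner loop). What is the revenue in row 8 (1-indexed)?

374

25 rows total (5 × 5). Row 8: index ⌊(8-1)/5⌋ = 1 into region → Central; (8-1) mod 5 = 2 into the melted columns → q3_2022.
So row 8 is (Central, q3_2022, 374); revenue = 374.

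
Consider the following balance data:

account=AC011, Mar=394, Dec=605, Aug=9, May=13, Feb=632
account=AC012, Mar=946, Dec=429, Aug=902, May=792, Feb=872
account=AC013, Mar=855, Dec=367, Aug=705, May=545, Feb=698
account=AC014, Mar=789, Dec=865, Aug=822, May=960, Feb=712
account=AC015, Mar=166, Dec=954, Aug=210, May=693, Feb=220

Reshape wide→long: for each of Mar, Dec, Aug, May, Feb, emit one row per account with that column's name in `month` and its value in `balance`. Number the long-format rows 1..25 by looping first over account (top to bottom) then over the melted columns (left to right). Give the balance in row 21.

25 rows total (5 × 5). Row 21: index ⌊(21-1)/5⌋ = 4 into account → AC015; (21-1) mod 5 = 0 into the melted columns → Mar.
So row 21 is (AC015, Mar, 166); balance = 166.

166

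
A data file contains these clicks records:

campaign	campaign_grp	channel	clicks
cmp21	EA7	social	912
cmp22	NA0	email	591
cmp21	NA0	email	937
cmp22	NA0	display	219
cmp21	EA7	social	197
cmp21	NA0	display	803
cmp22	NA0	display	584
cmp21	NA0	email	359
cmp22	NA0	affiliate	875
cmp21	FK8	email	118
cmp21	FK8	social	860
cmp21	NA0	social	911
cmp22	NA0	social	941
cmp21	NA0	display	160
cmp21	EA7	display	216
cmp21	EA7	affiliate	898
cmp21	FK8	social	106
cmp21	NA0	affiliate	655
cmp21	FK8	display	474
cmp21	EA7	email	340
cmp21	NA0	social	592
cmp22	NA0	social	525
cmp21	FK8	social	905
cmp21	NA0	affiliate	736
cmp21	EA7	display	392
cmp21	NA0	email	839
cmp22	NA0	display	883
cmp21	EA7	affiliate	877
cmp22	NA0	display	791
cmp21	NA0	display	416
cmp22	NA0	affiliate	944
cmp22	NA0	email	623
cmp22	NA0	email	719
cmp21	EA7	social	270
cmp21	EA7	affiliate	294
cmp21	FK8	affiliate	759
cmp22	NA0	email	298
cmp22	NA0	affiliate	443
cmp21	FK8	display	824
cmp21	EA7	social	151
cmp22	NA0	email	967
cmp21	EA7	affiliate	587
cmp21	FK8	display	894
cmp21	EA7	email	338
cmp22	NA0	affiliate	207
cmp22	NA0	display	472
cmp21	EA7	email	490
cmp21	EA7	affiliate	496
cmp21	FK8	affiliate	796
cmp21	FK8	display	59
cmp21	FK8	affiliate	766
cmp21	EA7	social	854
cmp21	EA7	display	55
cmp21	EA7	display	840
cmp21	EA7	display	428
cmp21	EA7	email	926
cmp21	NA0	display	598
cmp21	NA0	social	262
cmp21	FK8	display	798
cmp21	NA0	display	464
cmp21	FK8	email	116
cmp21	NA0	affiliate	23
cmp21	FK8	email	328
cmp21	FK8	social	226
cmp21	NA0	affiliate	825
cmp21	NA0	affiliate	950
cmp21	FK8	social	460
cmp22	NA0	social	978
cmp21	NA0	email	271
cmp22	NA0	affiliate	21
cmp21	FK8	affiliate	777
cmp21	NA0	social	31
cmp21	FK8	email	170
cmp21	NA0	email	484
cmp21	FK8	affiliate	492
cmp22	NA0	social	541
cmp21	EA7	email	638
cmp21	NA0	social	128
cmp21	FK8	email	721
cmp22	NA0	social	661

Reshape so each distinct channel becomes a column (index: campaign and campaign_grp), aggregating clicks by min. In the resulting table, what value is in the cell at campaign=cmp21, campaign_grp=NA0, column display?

Rows with campaign=cmp21, campaign_grp=NA0 and channel=display: clicks values are 803, 160, 416, 598, 464.
min(803, 160, 416, 598, 464) = 160.

160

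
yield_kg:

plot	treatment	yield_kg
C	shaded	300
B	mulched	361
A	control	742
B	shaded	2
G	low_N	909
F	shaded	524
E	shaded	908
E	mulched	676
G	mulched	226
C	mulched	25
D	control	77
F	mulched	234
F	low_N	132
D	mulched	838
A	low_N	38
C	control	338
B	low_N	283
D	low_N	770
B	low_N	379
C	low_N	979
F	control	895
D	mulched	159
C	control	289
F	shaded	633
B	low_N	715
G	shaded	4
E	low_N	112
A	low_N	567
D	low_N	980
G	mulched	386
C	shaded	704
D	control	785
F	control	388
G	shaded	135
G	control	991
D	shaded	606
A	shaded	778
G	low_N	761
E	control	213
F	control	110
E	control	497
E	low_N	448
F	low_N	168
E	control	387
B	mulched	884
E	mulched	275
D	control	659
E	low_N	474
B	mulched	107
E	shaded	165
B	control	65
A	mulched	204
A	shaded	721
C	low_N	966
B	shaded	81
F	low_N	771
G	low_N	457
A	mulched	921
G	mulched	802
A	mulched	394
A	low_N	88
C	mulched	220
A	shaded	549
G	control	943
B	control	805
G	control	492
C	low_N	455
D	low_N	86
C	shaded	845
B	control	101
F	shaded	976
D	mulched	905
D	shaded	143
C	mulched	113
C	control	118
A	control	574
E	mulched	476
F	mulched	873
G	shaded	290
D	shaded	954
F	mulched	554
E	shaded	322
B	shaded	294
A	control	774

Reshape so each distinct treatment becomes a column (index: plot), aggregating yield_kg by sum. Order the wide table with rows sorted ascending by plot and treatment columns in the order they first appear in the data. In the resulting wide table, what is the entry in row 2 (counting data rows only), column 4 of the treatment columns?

With rows sorted ascending by plot, row 2 is plot=B. treatment columns in first-appearance order: shaded, mulched, control, low_N; column 4 is low_N.
Long rows with plot=B, treatment=low_N: 283 + 379 + 715 = 1377.

1377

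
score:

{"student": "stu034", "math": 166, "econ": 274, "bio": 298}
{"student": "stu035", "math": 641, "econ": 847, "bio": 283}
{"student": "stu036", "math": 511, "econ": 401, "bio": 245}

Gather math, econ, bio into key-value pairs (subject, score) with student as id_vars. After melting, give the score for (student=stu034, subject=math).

166

Unpivoting turns each (student, wide-column) pair into one long row.
The wide cell at row stu034, column math holds 166, so the long row (stu034, math) has score=166.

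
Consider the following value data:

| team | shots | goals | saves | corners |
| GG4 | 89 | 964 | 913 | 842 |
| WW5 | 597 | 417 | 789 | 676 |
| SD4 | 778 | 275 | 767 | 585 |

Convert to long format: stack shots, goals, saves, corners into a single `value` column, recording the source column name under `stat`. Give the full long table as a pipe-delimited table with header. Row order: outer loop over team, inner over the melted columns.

Each (team, column) pair becomes one row: 3 × 4 = 12 rows.
For example, (GG4, shots) → value=89.

| team | stat | value |
| GG4 | shots | 89 |
| GG4 | goals | 964 |
| GG4 | saves | 913 |
| GG4 | corners | 842 |
| WW5 | shots | 597 |
| WW5 | goals | 417 |
| WW5 | saves | 789 |
| WW5 | corners | 676 |
| SD4 | shots | 778 |
| SD4 | goals | 275 |
| SD4 | saves | 767 |
| SD4 | corners | 585 |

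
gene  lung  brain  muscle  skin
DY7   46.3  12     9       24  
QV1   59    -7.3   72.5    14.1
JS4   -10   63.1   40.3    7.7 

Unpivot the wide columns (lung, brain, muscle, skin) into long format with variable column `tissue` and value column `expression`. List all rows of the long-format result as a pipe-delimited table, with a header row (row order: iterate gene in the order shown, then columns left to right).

Each (gene, column) pair becomes one row: 3 × 4 = 12 rows.
For example, (DY7, lung) → expression=46.3.

| gene | tissue | expression |
| DY7 | lung | 46.3 |
| DY7 | brain | 12 |
| DY7 | muscle | 9 |
| DY7 | skin | 24 |
| QV1 | lung | 59 |
| QV1 | brain | -7.3 |
| QV1 | muscle | 72.5 |
| QV1 | skin | 14.1 |
| JS4 | lung | -10 |
| JS4 | brain | 63.1 |
| JS4 | muscle | 40.3 |
| JS4 | skin | 7.7 |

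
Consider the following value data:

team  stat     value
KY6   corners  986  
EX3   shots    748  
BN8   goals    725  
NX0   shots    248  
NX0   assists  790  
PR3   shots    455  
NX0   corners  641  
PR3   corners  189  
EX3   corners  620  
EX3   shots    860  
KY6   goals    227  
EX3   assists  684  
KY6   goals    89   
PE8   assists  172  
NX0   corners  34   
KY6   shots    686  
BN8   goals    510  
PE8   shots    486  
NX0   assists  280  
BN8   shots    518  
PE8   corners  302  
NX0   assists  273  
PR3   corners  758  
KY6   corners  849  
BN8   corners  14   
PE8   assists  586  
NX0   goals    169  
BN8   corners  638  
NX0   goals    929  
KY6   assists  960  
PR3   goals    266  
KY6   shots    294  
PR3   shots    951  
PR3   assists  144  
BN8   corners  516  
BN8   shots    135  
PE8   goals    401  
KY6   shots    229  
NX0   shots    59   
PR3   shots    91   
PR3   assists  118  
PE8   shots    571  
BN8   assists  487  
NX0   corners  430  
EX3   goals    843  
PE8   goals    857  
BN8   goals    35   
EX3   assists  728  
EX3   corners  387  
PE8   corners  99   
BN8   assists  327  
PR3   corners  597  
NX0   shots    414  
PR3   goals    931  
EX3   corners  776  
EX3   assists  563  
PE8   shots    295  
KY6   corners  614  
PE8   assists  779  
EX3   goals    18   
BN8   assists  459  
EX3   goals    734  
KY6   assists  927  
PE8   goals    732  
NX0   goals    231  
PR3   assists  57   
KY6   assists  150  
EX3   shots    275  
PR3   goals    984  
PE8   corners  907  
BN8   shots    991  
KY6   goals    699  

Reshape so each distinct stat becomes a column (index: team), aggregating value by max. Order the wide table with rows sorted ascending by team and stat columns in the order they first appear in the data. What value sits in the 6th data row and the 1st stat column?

With rows sorted ascending by team, row 6 is team=PR3. stat columns in first-appearance order: corners, shots, goals, assists; column 1 is corners.
Long rows with team=PR3, stat=corners: max(189, 758, 597) = 758.

758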